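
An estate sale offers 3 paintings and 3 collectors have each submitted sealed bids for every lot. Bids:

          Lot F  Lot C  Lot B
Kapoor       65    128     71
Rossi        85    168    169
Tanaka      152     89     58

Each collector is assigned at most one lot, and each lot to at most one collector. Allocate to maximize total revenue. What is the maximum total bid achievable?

Max total: $449

Optimal: Kapoor→Lot C ($128), Rossi→Lot B ($169), Tanaka→Lot F ($152) — total 128+169+152 = $449.
Swapping Rossi↔Tanaka (Rossi→Lot F $85, Tanaka→Lot B $58) loses 178.
Every other assignment is strictly worse.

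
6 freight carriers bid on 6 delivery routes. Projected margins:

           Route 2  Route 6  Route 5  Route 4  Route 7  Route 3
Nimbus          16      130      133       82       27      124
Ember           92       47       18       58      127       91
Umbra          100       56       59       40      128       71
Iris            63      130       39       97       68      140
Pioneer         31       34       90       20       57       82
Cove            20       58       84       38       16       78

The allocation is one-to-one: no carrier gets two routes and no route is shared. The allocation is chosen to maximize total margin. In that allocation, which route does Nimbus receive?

Nimbus receives Route 6.

Optimal: Nimbus→Route 6 ($130k), Ember→Route 7 ($127k), Umbra→Route 2 ($100k), Iris→Route 3 ($140k), Pioneer→Route 5 ($90k), Cove→Route 4 ($38k) — total 130+127+100+140+90+38 = $625k.
Swapping Umbra↔Nimbus (Umbra→Route 6 $56k, Nimbus→Route 2 $16k) loses 158.
No other one-to-one assignment exceeds $625k.
Nimbus's own top route is Route 5 ($133k), but forcing Nimbus→Route 5 and reassigning the rest optimally gives only $610k — worse by 15.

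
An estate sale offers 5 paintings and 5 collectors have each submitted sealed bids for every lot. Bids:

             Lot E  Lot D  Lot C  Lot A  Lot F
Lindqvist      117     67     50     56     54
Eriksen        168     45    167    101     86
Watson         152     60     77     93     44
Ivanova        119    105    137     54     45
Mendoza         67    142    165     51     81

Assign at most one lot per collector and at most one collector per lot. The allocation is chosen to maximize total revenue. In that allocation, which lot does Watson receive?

Watson receives Lot A.

Optimal: Lindqvist→Lot F ($54), Eriksen→Lot E ($168), Watson→Lot A ($93), Ivanova→Lot C ($137), Mendoza→Lot D ($142) — total 54+168+93+137+142 = $594.
Max-entry greedy (repeatedly take the single best remaining cell) gives $585, worse by 9.
Next-best assignment: Lindqvist→Lot F, Eriksen→Lot A, Watson→Lot E, Ivanova→Lot C, Mendoza→Lot D = $586.
Swapping Ivanova↔Eriksen (Ivanova→Lot E $119, Eriksen→Lot C $167) loses 19.
Watson's own top lot is Lot E ($152), but forcing Watson→Lot E and reassigning the rest optimally gives only $586 — worse by 8.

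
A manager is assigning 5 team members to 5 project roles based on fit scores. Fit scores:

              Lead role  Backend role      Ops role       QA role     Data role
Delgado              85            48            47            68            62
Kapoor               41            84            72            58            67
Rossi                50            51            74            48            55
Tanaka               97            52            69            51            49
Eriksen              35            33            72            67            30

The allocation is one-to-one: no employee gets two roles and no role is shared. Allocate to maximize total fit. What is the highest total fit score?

Optimal: Delgado→Data role (62 pts), Kapoor→Backend role (84 pts), Rossi→Ops role (74 pts), Tanaka→Lead role (97 pts), Eriksen→QA role (67 pts) — total 62+84+74+97+67 = 384 pts.
Column-greedy (each role in turn goes to its best remaining employee) gives 353 pts, worse by 31.
Checked against all permutations: 384 pts is optimal.

Max total: 384 pts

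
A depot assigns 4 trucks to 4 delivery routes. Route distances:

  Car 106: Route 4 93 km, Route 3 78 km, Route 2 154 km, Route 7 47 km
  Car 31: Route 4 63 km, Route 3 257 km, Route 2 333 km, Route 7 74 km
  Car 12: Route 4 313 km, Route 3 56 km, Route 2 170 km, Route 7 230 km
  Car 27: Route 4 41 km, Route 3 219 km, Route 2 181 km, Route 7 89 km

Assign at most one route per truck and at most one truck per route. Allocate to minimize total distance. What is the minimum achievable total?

Min total: 325 km

Optimal: Car 106→Route 2 (154 km), Car 31→Route 7 (74 km), Car 12→Route 3 (56 km), Car 27→Route 4 (41 km) — total 154+74+56+41 = 325 km.
Row-greedy (each truck in turn takes its cheapest remaining route) gives 347 km, worse by 22.
Next-best assignment: Car 106→Route 7, Car 31→Route 4, Car 12→Route 3, Car 27→Route 2 = 347 km.
No other one-to-one assignment undercuts 325 km.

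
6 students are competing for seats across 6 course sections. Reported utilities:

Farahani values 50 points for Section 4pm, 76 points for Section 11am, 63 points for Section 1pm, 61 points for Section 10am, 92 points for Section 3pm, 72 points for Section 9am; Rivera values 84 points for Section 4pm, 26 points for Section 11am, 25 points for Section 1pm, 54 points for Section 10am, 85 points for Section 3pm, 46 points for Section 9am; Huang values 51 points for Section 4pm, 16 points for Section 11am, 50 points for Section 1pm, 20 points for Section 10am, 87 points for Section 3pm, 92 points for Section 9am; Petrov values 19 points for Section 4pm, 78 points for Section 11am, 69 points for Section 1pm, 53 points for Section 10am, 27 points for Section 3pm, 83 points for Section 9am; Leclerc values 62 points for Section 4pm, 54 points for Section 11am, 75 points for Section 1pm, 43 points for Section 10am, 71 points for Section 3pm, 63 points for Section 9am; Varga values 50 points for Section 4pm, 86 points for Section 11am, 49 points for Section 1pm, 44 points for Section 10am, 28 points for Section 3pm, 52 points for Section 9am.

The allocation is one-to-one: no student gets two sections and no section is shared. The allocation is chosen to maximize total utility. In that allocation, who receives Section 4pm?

Rivera receives Section 4pm.

Optimal: Farahani→Section 3pm (92 points), Rivera→Section 4pm (84 points), Huang→Section 9am (92 points), Petrov→Section 10am (53 points), Leclerc→Section 1pm (75 points), Varga→Section 11am (86 points) — total 92+84+92+53+75+86 = 482 points.
Column-greedy (each section in turn goes to its best remaining student) gives 476 points, worse by 6.
Next-best assignment: Farahani→Section 10am, Rivera→Section 4pm, Huang→Section 3pm, Petrov→Section 9am, Leclerc→Section 1pm, Varga→Section 11am = 476 points.
No other one-to-one assignment exceeds 482 points.
Rivera's own top section is Section 3pm (85 points), but forcing Rivera→Section 3pm and reassigning the rest optimally gives only 455 points — worse by 27.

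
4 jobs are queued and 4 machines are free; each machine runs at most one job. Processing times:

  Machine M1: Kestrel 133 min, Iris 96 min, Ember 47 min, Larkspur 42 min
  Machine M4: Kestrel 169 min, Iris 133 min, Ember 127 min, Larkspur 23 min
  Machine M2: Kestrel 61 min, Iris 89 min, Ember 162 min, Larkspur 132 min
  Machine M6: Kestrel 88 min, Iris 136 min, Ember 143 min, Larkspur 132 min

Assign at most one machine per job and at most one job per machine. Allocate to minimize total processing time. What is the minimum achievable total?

This is the linear assignment problem.
Optimal: Kestrel→Machine M6 (88 min), Iris→Machine M2 (89 min), Ember→Machine M1 (47 min), Larkspur→Machine M4 (23 min) — total 88+89+47+23 = 247 min.
Row-greedy (each job in turn takes its cheapest remaining machine) gives 416 min, worse by 169.

Minimum total: 247 min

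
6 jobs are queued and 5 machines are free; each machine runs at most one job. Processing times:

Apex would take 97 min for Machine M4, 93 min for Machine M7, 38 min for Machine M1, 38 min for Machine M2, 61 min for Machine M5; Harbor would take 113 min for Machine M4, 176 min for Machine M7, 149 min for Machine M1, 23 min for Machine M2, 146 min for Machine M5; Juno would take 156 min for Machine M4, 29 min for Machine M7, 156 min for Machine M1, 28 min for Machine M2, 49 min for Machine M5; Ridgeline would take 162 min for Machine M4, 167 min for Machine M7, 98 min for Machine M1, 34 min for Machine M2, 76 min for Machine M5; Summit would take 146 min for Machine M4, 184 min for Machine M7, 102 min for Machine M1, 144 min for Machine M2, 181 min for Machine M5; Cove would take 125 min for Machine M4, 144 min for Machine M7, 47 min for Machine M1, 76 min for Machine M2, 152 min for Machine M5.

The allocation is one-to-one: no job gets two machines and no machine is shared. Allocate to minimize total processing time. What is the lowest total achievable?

Min total: 272 min

Optimal: Apex→Machine M4 (97 min), Juno→Machine M7 (29 min), Cove→Machine M1 (47 min), Harbor→Machine M2 (23 min), Ridgeline→Machine M5 (76 min) — total 97+29+47+23+76 = 272 min.
Min-entry greedy (repeatedly take the single cheapest remaining cell) gives 291 min, worse by 19.
Next-best assignment: Harbor→Machine M4, Juno→Machine M7, Cove→Machine M1, Ridgeline→Machine M2, Apex→Machine M5 = 284 min.
Every other assignment is strictly worse.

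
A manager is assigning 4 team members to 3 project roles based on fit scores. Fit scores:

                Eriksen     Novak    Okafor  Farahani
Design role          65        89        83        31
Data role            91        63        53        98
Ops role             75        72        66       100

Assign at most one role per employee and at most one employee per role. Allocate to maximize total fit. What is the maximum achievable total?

Maximum total: 280 pts

Optimal: Novak→Design role (89 pts), Eriksen→Data role (91 pts), Farahani→Ops role (100 pts) — total 89+91+100 = 280 pts.
Column-greedy (each role in turn goes to its best remaining employee) gives 262 pts, worse by 18.
Next-best assignment: Okafor→Design role, Eriksen→Data role, Farahani→Ops role = 274 pts.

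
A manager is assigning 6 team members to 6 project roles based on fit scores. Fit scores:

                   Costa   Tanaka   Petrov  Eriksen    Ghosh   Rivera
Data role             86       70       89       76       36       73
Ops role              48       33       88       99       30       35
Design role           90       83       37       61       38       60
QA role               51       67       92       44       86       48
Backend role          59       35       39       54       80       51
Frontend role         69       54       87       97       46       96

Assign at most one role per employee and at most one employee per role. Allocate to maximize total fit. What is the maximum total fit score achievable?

Optimal: Costa→Data role (86 pts), Tanaka→Design role (83 pts), Petrov→QA role (92 pts), Eriksen→Ops role (99 pts), Ghosh→Backend role (80 pts), Rivera→Frontend role (96 pts) — total 86+83+92+99+80+96 = 536 pts.
Column-greedy (each role in turn goes to its best remaining employee) gives 469 pts, worse by 67.
Next-best assignment: Costa→Design role, Tanaka→Data role, Petrov→QA role, Eriksen→Ops role, Ghosh→Backend role, Rivera→Frontend role = 527 pts.

Max total: 536 pts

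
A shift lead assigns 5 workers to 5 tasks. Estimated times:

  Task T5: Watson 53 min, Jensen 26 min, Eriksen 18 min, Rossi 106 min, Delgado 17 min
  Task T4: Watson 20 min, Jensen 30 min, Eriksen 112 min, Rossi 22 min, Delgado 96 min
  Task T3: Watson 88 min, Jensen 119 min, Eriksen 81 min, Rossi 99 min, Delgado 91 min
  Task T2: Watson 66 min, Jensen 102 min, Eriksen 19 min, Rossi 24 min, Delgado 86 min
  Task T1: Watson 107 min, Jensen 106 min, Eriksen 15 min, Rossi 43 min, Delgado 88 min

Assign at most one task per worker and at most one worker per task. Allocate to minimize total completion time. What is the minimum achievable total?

Min total: 174 min

This is the linear assignment problem.
Optimal: Watson→Task T3 (88 min), Jensen→Task T4 (30 min), Eriksen→Task T1 (15 min), Rossi→Task T2 (24 min), Delgado→Task T5 (17 min) — total 88+30+15+24+17 = 174 min.
Row-greedy (each worker in turn takes its cheapest remaining task) gives 176 min, worse by 2.
Swapping Eriksen↔Delgado (Eriksen→Task T5 18 min, Delgado→Task T1 88 min) adds 74.
No other one-to-one assignment undercuts 174 min.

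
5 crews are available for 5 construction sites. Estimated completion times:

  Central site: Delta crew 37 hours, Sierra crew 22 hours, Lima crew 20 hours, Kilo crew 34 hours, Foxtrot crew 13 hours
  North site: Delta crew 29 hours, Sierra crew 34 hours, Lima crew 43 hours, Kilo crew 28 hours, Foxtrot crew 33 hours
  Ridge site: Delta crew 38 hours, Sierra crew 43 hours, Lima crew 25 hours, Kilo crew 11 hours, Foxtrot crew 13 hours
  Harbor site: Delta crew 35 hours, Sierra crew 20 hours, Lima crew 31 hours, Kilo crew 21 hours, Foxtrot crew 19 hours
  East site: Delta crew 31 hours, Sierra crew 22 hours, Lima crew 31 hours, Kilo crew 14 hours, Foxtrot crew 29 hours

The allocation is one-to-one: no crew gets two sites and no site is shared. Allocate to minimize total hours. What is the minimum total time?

Optimal: Delta crew→North site (29 hours), Sierra crew→Harbor site (20 hours), Lima crew→Central site (20 hours), Kilo crew→East site (14 hours), Foxtrot crew→Ridge site (13 hours) — total 29+20+20+14+13 = 96 hours.
Row-greedy (each crew in turn takes its cheapest remaining site) gives 109 hours, worse by 13.
Next-best assignment: Delta crew→North site, Sierra crew→Harbor site, Lima crew→Ridge site, Kilo crew→East site, Foxtrot crew→Central site = 101 hours.
Every other assignment is strictly worse.

Min total: 96 hours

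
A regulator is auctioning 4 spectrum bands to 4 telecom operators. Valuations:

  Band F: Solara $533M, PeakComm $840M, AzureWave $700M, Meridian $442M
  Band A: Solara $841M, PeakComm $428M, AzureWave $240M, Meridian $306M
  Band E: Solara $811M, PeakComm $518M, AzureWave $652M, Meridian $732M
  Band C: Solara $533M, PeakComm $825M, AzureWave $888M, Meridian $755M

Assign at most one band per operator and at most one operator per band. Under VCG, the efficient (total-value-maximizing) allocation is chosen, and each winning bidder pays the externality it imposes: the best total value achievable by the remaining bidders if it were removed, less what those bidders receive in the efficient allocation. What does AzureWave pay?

AzureWave pays $23M.

Efficient allocation: Solara→Band A ($841M), PeakComm→Band F ($840M), AzureWave→Band C ($888M), Meridian→Band E ($732M); total welfare W = $3301M.
AzureWave receives Band C at value $888M, so the others get W − 888 = $2413M.
Without AzureWave: best allocation of the remaining 3 bidders over all 4 bands is Solara→Band A ($841M), PeakComm→Band F ($840M), Meridian→Band C ($755M), total $2436M.
VCG payment = (others' best without AzureWave) − (others' welfare with AzureWave) = 2436 − 2413 = $23M.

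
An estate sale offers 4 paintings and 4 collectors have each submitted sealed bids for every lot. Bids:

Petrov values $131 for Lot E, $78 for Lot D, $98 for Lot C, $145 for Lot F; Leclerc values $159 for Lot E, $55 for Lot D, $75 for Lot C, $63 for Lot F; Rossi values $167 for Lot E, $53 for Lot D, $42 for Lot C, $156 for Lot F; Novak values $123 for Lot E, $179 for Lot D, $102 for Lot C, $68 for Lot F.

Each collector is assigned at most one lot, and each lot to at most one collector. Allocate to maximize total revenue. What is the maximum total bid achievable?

Max total: $592

This is the linear assignment problem.
Optimal: Petrov→Lot C ($98), Leclerc→Lot E ($159), Rossi→Lot F ($156), Novak→Lot D ($179) — total 98+159+156+179 = $592.
Column-greedy (each lot in turn goes to its best remaining collector) gives $507, worse by 85.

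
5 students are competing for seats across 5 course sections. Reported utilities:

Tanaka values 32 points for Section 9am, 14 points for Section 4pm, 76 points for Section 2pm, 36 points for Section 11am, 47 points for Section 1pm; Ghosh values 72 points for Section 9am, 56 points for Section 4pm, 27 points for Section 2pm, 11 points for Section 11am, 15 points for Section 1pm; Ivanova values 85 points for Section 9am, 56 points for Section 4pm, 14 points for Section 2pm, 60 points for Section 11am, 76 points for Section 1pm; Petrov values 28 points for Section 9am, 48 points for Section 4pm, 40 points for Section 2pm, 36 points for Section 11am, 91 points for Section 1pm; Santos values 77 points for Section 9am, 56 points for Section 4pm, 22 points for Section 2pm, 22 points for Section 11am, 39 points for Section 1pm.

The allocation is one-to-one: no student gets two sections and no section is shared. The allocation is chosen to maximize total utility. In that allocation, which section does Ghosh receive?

This is a one-to-one assignment (maximum-weight bipartite matching).
Optimal: Tanaka→Section 2pm (76 points), Ghosh→Section 4pm (56 points), Ivanova→Section 11am (60 points), Petrov→Section 1pm (91 points), Santos→Section 9am (77 points) — total 76+56+60+91+77 = 360 points.
Max-entry greedy (repeatedly take the single best remaining cell) gives 330 points, worse by 30.
No other one-to-one assignment exceeds 360 points.
Ghosh's own top section is Section 9am (72 points), but forcing Ghosh→Section 9am and reassigning the rest optimally gives only 355 points — worse by 5.

Ghosh receives Section 4pm.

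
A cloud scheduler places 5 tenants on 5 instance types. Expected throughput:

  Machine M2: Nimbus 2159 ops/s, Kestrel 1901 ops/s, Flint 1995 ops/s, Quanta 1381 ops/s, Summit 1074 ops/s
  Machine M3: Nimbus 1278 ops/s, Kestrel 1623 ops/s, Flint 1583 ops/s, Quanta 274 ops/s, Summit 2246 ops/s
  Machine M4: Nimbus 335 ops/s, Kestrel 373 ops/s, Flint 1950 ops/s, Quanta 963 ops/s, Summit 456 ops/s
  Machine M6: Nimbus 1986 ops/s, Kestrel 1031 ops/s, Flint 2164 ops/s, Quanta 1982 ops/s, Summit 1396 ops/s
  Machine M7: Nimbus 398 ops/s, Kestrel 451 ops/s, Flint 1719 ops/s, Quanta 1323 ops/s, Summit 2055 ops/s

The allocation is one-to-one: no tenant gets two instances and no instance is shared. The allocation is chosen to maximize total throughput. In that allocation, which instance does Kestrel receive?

Kestrel receives Machine M3.

Optimal: Nimbus→Machine M2 (2159 ops/s), Kestrel→Machine M3 (1623 ops/s), Flint→Machine M4 (1950 ops/s), Quanta→Machine M6 (1982 ops/s), Summit→Machine M7 (2055 ops/s) — total 2159+1623+1950+1982+2055 = 9769 ops/s.
Kestrel's own top instance is Machine M2 (1901 ops/s), but forcing Kestrel→Machine M2 and reassigning the rest optimally gives only 9406 ops/s — worse by 363.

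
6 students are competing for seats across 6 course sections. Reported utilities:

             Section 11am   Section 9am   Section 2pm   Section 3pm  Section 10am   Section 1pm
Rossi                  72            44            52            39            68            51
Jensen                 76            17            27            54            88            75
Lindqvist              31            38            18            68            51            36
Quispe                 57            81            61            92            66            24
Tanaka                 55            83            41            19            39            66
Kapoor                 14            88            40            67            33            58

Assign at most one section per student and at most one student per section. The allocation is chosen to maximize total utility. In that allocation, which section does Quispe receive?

This is a one-to-one assignment (maximum-weight bipartite matching).
Optimal: Rossi→Section 11am (72 points), Jensen→Section 10am (88 points), Lindqvist→Section 3pm (68 points), Quispe→Section 2pm (61 points), Tanaka→Section 1pm (66 points), Kapoor→Section 9am (88 points) — total 72+88+68+61+66+88 = 443 points.
Max-entry greedy (repeatedly take the single best remaining cell) gives 424 points, worse by 19.
Swapping Tanaka↔Kapoor (Tanaka→Section 9am 83 points, Kapoor→Section 1pm 58 points) loses 13.
Quispe's own top section is Section 3pm (92 points), but forcing Quispe→Section 3pm and reassigning the rest optimally gives only 425 points — worse by 18.

Quispe receives Section 2pm.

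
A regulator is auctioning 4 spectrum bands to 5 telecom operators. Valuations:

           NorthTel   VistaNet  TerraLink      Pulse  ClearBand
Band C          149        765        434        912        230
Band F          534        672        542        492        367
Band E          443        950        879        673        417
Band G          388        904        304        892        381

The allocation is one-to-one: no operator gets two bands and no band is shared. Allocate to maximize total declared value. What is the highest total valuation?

Maximum total: $3229M

Optimal: Pulse→Band C ($912M), NorthTel→Band F ($534M), TerraLink→Band E ($879M), VistaNet→Band G ($904M) — total 912+534+879+904 = $3229M.
Column-greedy (each band in turn goes to its best remaining operator) gives $2851M, worse by 378.
Next-best assignment: VistaNet→Band C, NorthTel→Band F, TerraLink→Band E, Pulse→Band G = $3070M.
Swapping TerraLink↔VistaNet (TerraLink→Band G $304M, VistaNet→Band E $950M) loses 529.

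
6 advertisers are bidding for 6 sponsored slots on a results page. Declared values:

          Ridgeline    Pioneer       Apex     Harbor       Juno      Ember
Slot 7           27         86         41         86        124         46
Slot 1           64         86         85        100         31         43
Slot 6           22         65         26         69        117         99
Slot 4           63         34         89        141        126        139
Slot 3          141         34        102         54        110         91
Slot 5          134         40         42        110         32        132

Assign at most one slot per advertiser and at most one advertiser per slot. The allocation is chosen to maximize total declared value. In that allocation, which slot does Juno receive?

Optimal: Ridgeline→Slot 3 ($141), Pioneer→Slot 7 ($86), Apex→Slot 1 ($85), Harbor→Slot 4 ($141), Juno→Slot 6 ($117), Ember→Slot 5 ($132) — total 141+86+85+141+117+132 = $702.
Column-greedy (each slot in turn goes to its best remaining advertiser) gives $593, worse by 109.
Next-best assignment: Ridgeline→Slot 3, Pioneer→Slot 6, Apex→Slot 1, Harbor→Slot 4, Juno→Slot 7, Ember→Slot 5 = $688.
Swapping Apex↔Ridgeline (Apex→Slot 3 $102, Ridgeline→Slot 1 $64) loses 60.
No other one-to-one assignment exceeds $702.
Juno's own top slot is Slot 4 ($126), but forcing Juno→Slot 4 and reassigning the rest optimally gives only $647 — worse by 55.

Juno receives Slot 6.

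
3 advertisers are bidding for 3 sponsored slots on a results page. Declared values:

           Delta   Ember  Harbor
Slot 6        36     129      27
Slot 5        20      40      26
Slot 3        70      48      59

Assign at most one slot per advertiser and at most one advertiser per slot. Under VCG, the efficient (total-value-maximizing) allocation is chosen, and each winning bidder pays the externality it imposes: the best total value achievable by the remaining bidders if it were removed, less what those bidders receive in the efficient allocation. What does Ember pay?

Efficient allocation: Delta→Slot 3 ($70), Ember→Slot 6 ($129), Harbor→Slot 5 ($26); total welfare W = $225.
Ember receives Slot 6 at value $129, so the others get W − 129 = $96.
Without Ember: best allocation of the remaining 2 bidders over all 3 slots is Delta→Slot 3 ($70), Harbor→Slot 6 ($27), total $97.
VCG payment = (others' best without Ember) − (others' welfare with Ember) = 97 − 96 = $1.

Ember pays $1.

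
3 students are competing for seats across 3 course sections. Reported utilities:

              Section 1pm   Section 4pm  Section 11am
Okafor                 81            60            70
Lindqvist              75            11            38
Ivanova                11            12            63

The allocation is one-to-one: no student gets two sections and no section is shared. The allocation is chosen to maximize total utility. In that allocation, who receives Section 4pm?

Okafor receives Section 4pm.

Optimal: Okafor→Section 4pm (60 points), Lindqvist→Section 1pm (75 points), Ivanova→Section 11am (63 points) — total 60+75+63 = 198 points.
Max-entry greedy (repeatedly take the single best remaining cell) gives 155 points, worse by 43.
Checked against all permutations: 198 points is optimal.
Okafor's own top section is Section 1pm (81 points), but forcing Okafor→Section 1pm and reassigning the rest optimally gives only 155 points — worse by 43.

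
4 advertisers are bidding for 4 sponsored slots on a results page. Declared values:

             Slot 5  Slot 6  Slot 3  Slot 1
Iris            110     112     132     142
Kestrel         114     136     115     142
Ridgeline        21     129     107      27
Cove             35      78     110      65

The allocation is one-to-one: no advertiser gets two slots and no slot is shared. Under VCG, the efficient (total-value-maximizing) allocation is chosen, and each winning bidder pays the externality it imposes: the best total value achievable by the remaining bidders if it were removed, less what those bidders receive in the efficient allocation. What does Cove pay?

Efficient allocation: Iris→Slot 1 ($142), Kestrel→Slot 5 ($114), Ridgeline→Slot 6 ($129), Cove→Slot 3 ($110); total welfare W = $495.
Cove receives Slot 3 at value $110, so the others get W − 110 = $385.
Without Cove: best allocation of the remaining 3 bidders over all 4 slots is Iris→Slot 3 ($132), Kestrel→Slot 1 ($142), Ridgeline→Slot 6 ($129), total $403.
VCG payment = (others' best without Cove) − (others' welfare with Cove) = 403 − 385 = $18.

Cove pays $18.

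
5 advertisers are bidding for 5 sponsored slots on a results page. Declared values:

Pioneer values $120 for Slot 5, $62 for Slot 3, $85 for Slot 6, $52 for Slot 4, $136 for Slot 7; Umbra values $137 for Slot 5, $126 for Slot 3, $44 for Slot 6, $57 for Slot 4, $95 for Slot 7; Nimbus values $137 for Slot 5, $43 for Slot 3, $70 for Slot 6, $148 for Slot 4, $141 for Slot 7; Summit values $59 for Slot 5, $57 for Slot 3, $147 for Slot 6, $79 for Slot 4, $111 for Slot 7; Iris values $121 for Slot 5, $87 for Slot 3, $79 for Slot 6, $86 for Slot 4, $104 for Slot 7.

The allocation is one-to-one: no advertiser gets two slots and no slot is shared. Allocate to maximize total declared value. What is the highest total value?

Optimal: Pioneer→Slot 7 ($136), Umbra→Slot 3 ($126), Nimbus→Slot 4 ($148), Summit→Slot 6 ($147), Iris→Slot 5 ($121) — total 136+126+148+147+121 = $678.
Row-greedy (each advertiser in turn takes its best remaining slot) gives $655, worse by 23.
Swapping Pioneer↔Iris (Pioneer→Slot 5 $120, Iris→Slot 7 $104) loses 33.
Every other assignment is strictly worse.

Maximum total: $678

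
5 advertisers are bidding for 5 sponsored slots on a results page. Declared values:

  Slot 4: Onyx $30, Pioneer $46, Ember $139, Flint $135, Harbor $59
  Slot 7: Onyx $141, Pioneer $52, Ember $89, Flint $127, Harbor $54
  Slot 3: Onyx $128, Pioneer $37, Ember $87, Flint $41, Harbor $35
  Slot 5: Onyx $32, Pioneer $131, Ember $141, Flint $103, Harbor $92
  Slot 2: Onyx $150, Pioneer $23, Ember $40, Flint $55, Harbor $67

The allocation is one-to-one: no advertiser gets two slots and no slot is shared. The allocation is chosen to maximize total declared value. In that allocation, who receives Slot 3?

This is the linear assignment problem.
Optimal: Onyx→Slot 3 ($128), Pioneer→Slot 5 ($131), Ember→Slot 4 ($139), Flint→Slot 7 ($127), Harbor→Slot 2 ($67) — total 128+131+139+127+67 = $592.
Column-greedy (each slot in turn goes to its best remaining advertiser) gives $519, worse by 73.
Every other assignment is strictly worse.
Onyx's own top slot is Slot 2 ($150), but forcing Onyx→Slot 2 and reassigning the rest optimally gives only $582 — worse by 10.

Onyx receives Slot 3.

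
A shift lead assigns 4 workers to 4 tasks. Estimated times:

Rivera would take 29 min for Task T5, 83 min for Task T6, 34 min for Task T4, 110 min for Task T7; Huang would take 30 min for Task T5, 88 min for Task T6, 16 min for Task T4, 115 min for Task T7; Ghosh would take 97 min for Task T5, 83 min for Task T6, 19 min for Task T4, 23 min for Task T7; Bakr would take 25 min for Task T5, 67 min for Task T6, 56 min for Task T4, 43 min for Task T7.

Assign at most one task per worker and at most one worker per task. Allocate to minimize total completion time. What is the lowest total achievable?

Optimal: Rivera→Task T5 (29 min), Huang→Task T4 (16 min), Ghosh→Task T7 (23 min), Bakr→Task T6 (67 min) — total 29+16+23+67 = 135 min.
Column-greedy (each task in turn goes to its cheapest remaining worker) gives 147 min, worse by 12.
Every other assignment is strictly worse.

Minimum total: 135 min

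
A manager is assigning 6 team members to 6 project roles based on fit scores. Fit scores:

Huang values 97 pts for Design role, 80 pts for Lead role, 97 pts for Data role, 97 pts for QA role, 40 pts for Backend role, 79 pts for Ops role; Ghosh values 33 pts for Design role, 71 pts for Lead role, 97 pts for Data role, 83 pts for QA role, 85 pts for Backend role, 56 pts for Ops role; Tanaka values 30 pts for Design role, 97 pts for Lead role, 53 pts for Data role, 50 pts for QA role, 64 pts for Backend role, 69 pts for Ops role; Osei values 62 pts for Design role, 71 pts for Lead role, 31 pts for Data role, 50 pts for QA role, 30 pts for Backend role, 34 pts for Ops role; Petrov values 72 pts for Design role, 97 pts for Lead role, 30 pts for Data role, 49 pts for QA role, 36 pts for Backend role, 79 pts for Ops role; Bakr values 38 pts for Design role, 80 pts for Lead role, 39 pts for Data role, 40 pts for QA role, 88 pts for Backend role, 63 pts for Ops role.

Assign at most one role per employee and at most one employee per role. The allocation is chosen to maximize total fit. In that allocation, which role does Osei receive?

Treat this as an assignment problem: match each employee to one role.
Optimal: Huang→QA role (97 pts), Ghosh→Data role (97 pts), Tanaka→Lead role (97 pts), Osei→Design role (62 pts), Petrov→Ops role (79 pts), Bakr→Backend role (88 pts) — total 97+97+97+62+79+88 = 520 pts.
Max-entry greedy (repeatedly take the single best remaining cell) gives 508 pts, worse by 12.
Next-best assignment: Huang→QA role, Ghosh→Data role, Tanaka→Ops role, Osei→Design role, Petrov→Lead role, Bakr→Backend role = 510 pts.
Osei's own top role is Lead role (71 pts), but forcing Osei→Lead role and reassigning the rest optimally gives only 494 pts — worse by 26.

Osei receives Design role.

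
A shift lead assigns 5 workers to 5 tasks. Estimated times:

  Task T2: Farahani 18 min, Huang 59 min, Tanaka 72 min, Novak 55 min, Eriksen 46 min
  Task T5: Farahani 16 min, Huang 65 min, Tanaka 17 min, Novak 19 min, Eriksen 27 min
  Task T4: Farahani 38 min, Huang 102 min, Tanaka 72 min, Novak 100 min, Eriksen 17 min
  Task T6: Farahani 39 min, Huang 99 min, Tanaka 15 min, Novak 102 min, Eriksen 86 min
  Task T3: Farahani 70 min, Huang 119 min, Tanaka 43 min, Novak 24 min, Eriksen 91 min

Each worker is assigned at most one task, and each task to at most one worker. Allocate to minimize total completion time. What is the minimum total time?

Optimal: Farahani→Task T5 (16 min), Huang→Task T2 (59 min), Tanaka→Task T6 (15 min), Novak→Task T3 (24 min), Eriksen→Task T4 (17 min) — total 16+59+15+24+17 = 131 min.
Column-greedy (each task in turn goes to its cheapest remaining worker) gives 175 min, worse by 44.
Next-best assignment: Farahani→Task T2, Huang→Task T5, Tanaka→Task T6, Novak→Task T3, Eriksen→Task T4 = 139 min.
Swapping Tanaka↔Novak (Tanaka→Task T3 43 min, Novak→Task T6 102 min) adds 106.

Min total: 131 min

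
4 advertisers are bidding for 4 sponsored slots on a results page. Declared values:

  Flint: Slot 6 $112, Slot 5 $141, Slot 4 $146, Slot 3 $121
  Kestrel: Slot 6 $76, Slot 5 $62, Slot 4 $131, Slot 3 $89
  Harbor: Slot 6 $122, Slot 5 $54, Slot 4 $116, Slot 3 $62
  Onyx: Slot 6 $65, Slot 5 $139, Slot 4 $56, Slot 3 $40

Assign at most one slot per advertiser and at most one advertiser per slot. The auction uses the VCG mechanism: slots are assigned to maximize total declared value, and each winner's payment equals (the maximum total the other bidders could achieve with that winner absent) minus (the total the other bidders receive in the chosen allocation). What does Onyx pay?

Onyx pays $20.

Efficient allocation: Flint→Slot 3 ($121), Kestrel→Slot 4 ($131), Harbor→Slot 6 ($122), Onyx→Slot 5 ($139); total welfare W = $513.
Onyx receives Slot 5 at value $139, so the others get W − 139 = $374.
Without Onyx: best allocation of the remaining 3 bidders over all 4 slots is Flint→Slot 5 ($141), Kestrel→Slot 4 ($131), Harbor→Slot 6 ($122), total $394.
VCG payment = (others' best without Onyx) − (others' welfare with Onyx) = 394 − 374 = $20.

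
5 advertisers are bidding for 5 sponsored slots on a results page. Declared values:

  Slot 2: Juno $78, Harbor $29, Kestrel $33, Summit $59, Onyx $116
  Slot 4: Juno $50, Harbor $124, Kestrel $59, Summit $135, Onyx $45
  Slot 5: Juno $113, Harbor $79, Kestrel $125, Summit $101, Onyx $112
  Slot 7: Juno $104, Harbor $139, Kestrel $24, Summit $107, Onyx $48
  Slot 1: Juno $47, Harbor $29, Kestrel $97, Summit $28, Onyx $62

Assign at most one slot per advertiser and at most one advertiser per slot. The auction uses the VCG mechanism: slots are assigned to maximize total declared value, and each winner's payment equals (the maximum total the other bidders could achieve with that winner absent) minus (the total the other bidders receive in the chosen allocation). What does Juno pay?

Juno pays $28.

Efficient allocation: Juno→Slot 5 ($113), Harbor→Slot 7 ($139), Kestrel→Slot 1 ($97), Summit→Slot 4 ($135), Onyx→Slot 2 ($116); total welfare W = $600.
Juno receives Slot 5 at value $113, so the others get W − 113 = $487.
Without Juno: best allocation of the remaining 4 bidders over all 5 slots is Harbor→Slot 7 ($139), Kestrel→Slot 5 ($125), Summit→Slot 4 ($135), Onyx→Slot 2 ($116), total $515.
VCG payment = (others' best without Juno) − (others' welfare with Juno) = 515 − 487 = $28.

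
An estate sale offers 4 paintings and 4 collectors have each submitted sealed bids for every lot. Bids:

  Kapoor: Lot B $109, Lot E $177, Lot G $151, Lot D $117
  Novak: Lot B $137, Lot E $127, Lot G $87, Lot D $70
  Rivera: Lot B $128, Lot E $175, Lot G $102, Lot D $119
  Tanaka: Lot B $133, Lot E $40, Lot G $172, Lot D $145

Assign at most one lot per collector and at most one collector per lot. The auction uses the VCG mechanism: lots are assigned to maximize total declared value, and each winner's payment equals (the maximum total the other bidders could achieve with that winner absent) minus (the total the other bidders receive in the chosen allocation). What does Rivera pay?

Efficient allocation: Kapoor→Lot G ($151), Novak→Lot B ($137), Rivera→Lot E ($175), Tanaka→Lot D ($145); total welfare W = $608.
Rivera receives Lot E at value $175, so the others get W − 175 = $433.
Without Rivera: best allocation of the remaining 3 bidders over all 4 lots is Kapoor→Lot E ($177), Novak→Lot B ($137), Tanaka→Lot G ($172), total $486.
VCG payment = (others' best without Rivera) − (others' welfare with Rivera) = 486 − 433 = $53.

Rivera pays $53.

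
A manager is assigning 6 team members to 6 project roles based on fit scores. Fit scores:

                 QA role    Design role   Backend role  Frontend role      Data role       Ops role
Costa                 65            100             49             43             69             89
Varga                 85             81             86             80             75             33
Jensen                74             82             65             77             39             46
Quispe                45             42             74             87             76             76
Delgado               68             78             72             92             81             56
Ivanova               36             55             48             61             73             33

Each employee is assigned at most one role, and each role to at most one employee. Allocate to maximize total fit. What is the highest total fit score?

Treat this as an assignment problem: match each employee to one role.
Optimal: Costa→Design role (100 pts), Varga→Backend role (86 pts), Jensen→QA role (74 pts), Quispe→Ops role (76 pts), Delgado→Frontend role (92 pts), Ivanova→Data role (73 pts) — total 100+86+74+76+92+73 = 501 pts.
Row-greedy (each employee in turn takes its best remaining role) gives 440 pts, worse by 61.
Next-best assignment: Costa→Ops role, Varga→QA role, Jensen→Design role, Quispe→Backend role, Delgado→Frontend role, Ivanova→Data role = 495 pts.

Max total: 501 pts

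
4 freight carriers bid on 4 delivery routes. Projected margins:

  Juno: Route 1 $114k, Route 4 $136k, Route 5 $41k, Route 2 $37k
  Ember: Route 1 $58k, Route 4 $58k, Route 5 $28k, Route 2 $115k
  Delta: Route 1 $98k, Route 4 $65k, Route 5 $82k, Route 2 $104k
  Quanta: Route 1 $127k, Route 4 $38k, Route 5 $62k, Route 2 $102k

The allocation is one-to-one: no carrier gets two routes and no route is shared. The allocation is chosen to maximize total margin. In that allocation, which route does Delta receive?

Treat this as an assignment problem: match each carrier to one route.
Optimal: Juno→Route 4 ($136k), Ember→Route 2 ($115k), Delta→Route 5 ($82k), Quanta→Route 1 ($127k) — total 136+115+82+127 = $460k.
Next-best assignment: Juno→Route 4, Ember→Route 2, Delta→Route 1, Quanta→Route 5 = $411k.
Swapping Ember↔Delta (Ember→Route 5 $28k, Delta→Route 2 $104k) loses 65.
Checked against all permutations: $460k is optimal.
Delta's own top route is Route 2 ($104k), but forcing Delta→Route 2 and reassigning the rest optimally gives only $395k — worse by 65.

Delta receives Route 5.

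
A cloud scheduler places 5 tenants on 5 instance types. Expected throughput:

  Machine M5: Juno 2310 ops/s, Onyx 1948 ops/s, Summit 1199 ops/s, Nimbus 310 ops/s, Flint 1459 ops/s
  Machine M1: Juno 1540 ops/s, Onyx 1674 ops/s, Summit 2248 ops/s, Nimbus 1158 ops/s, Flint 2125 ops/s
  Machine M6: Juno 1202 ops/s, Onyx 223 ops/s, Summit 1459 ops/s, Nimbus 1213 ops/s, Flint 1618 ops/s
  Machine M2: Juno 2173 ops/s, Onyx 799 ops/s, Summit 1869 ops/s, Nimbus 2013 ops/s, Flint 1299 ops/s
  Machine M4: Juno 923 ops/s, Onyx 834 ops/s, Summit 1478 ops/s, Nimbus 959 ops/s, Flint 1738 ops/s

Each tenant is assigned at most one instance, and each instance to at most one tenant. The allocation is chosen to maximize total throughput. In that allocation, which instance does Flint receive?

This is the linear assignment problem.
Optimal: Juno→Machine M2 (2173 ops/s), Onyx→Machine M5 (1948 ops/s), Summit→Machine M1 (2248 ops/s), Nimbus→Machine M6 (1213 ops/s), Flint→Machine M4 (1738 ops/s) — total 2173+1948+2248+1213+1738 = 9320 ops/s.
Max-entry greedy (repeatedly take the single best remaining cell) gives 8532 ops/s, worse by 788.
Every other assignment is strictly worse.
Flint's own top instance is Machine M1 (2125 ops/s), but forcing Flint→Machine M1 and reassigning the rest optimally gives only 8937 ops/s — worse by 383.

Flint receives Machine M4.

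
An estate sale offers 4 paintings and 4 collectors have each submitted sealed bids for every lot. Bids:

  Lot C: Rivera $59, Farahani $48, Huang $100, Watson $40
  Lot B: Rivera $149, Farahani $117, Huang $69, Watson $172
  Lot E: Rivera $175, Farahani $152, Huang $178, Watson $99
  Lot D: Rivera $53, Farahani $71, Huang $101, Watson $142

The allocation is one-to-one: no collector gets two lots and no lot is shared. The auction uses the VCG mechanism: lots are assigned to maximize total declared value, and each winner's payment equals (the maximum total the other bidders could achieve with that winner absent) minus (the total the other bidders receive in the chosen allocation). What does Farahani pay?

Efficient allocation: Rivera→Lot B ($149), Farahani→Lot E ($152), Huang→Lot C ($100), Watson→Lot D ($142); total welfare W = $543.
Farahani receives Lot E at value $152, so the others get W − 152 = $391.
Without Farahani: best allocation of the remaining 3 bidders over all 4 lots is Rivera→Lot B ($149), Huang→Lot E ($178), Watson→Lot D ($142), total $469.
VCG payment = (others' best without Farahani) − (others' welfare with Farahani) = 469 − 391 = $78.

Farahani pays $78.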